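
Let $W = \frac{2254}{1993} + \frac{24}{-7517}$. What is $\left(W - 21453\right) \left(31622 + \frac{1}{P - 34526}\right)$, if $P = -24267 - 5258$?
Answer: $- \frac{50071309211350908319}{73813264187} \approx -6.7835 \cdot 10^{8}$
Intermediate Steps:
$P = -29525$ ($P = -24267 - 5258 = -29525$)
$W = \frac{16895486}{14981381}$ ($W = 2254 \cdot \frac{1}{1993} + 24 \left(- \frac{1}{7517}\right) = \frac{2254}{1993} - \frac{24}{7517} = \frac{16895486}{14981381} \approx 1.1278$)
$\left(W - 21453\right) \left(31622 + \frac{1}{P - 34526}\right) = \left(\frac{16895486}{14981381} - 21453\right) \left(31622 + \frac{1}{-29525 - 34526}\right) = - \frac{321378671107 \left(31622 + \frac{1}{-64051}\right)}{14981381} = - \frac{321378671107 \left(31622 - \frac{1}{64051}\right)}{14981381} = \left(- \frac{321378671107}{14981381}\right) \frac{2025420721}{64051} = - \frac{50071309211350908319}{73813264187}$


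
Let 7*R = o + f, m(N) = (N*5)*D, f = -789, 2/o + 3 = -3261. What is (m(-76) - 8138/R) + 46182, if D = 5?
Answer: 57112641530/1287649 ≈ 44354.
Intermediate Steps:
o = -1/1632 (o = 2/(-3 - 3261) = 2/(-3264) = 2*(-1/3264) = -1/1632 ≈ -0.00061275)
m(N) = 25*N (m(N) = (N*5)*5 = (5*N)*5 = 25*N)
R = -1287649/11424 (R = (-1/1632 - 789)/7 = (⅐)*(-1287649/1632) = -1287649/11424 ≈ -112.71)
(m(-76) - 8138/R) + 46182 = (25*(-76) - 8138/(-1287649/11424)) + 46182 = (-1900 - 8138*(-11424)/1287649) + 46182 = (-1900 - 1*(-92968512/1287649)) + 46182 = (-1900 + 92968512/1287649) + 46182 = -2353564588/1287649 + 46182 = 57112641530/1287649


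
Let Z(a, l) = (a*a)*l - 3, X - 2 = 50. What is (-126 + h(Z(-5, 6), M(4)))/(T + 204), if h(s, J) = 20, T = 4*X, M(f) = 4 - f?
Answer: -53/206 ≈ -0.25728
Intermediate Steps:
X = 52 (X = 2 + 50 = 52)
Z(a, l) = -3 + l*a**2 (Z(a, l) = a**2*l - 3 = l*a**2 - 3 = -3 + l*a**2)
T = 208 (T = 4*52 = 208)
(-126 + h(Z(-5, 6), M(4)))/(T + 204) = (-126 + 20)/(208 + 204) = -106/412 = -106*1/412 = -53/206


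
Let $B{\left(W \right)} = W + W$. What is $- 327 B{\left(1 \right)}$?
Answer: $-654$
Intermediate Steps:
$B{\left(W \right)} = 2 W$
$- 327 B{\left(1 \right)} = - 327 \cdot 2 \cdot 1 = \left(-327\right) 2 = -654$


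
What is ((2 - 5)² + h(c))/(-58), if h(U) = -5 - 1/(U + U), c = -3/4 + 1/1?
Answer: -1/29 ≈ -0.034483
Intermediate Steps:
c = ¼ (c = -3*¼ + 1*1 = -¾ + 1 = ¼ ≈ 0.25000)
h(U) = -5 - 1/(2*U)
((2 - 5)² + h(c))/(-58) = ((2 - 5)² + (-5 - 1/(2*¼)))/(-58) = -((-3)² + (-5 - ½*4))/58 = -(9 + (-5 - 2))/58 = -(9 - 7)/58 = -1/58*2 = -1/29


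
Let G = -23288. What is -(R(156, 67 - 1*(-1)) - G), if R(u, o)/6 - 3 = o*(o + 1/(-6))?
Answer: -50982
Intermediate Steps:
R(u, o) = 18 + 6*o*(-⅙ + o) (R(u, o) = 18 + 6*(o*(o + 1/(-6))) = 18 + 6*(o*(o - ⅙)) = 18 + 6*(o*(-⅙ + o)) = 18 + 6*o*(-⅙ + o))
-(R(156, 67 - 1*(-1)) - G) = -((18 - (67 - 1*(-1)) + 6*(67 - 1*(-1))²) - 1*(-23288)) = -((18 - (67 + 1) + 6*(67 + 1)²) + 23288) = -((18 - 1*68 + 6*68²) + 23288) = -((18 - 68 + 6*4624) + 23288) = -((18 - 68 + 27744) + 23288) = -(27694 + 23288) = -1*50982 = -50982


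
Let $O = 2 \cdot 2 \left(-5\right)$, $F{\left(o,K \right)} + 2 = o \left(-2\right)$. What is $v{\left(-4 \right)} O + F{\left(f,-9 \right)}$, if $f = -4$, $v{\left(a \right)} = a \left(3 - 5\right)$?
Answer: $-154$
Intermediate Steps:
$v{\left(a \right)} = - 2 a$ ($v{\left(a \right)} = a \left(-2\right) = - 2 a$)
$F{\left(o,K \right)} = -2 - 2 o$ ($F{\left(o,K \right)} = -2 + o \left(-2\right) = -2 - 2 o$)
$O = -20$ ($O = 4 \left(-5\right) = -20$)
$v{\left(-4 \right)} O + F{\left(f,-9 \right)} = \left(-2\right) \left(-4\right) \left(-20\right) - -6 = 8 \left(-20\right) + \left(-2 + 8\right) = -160 + 6 = -154$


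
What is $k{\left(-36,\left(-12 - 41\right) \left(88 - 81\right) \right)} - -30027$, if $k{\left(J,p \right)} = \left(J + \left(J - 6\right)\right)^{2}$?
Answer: $36111$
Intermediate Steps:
$k{\left(J,p \right)} = \left(-6 + 2 J\right)^{2}$ ($k{\left(J,p \right)} = \left(J + \left(J - 6\right)\right)^{2} = \left(J + \left(-6 + J\right)\right)^{2} = \left(-6 + 2 J\right)^{2}$)
$k{\left(-36,\left(-12 - 41\right) \left(88 - 81\right) \right)} - -30027 = 4 \left(-3 - 36\right)^{2} - -30027 = 4 \left(-39\right)^{2} + 30027 = 4 \cdot 1521 + 30027 = 6084 + 30027 = 36111$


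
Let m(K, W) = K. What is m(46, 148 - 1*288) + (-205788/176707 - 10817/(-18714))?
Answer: 150177483695/3306894798 ≈ 45.413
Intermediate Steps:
m(46, 148 - 1*288) + (-205788/176707 - 10817/(-18714)) = 46 + (-205788/176707 - 10817/(-18714)) = 46 + (-205788*1/176707 - 10817*(-1/18714)) = 46 + (-205788/176707 + 10817/18714) = 46 - 1939677013/3306894798 = 150177483695/3306894798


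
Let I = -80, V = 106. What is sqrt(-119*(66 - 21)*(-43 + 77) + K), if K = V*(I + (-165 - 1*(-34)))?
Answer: 2*I*sqrt(51109) ≈ 452.15*I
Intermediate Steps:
K = -22366 (K = 106*(-80 + (-165 - 1*(-34))) = 106*(-80 + (-165 + 34)) = 106*(-80 - 131) = 106*(-211) = -22366)
sqrt(-119*(66 - 21)*(-43 + 77) + K) = sqrt(-119*(66 - 21)*(-43 + 77) - 22366) = sqrt(-5355*34 - 22366) = sqrt(-119*1530 - 22366) = sqrt(-182070 - 22366) = sqrt(-204436) = 2*I*sqrt(51109)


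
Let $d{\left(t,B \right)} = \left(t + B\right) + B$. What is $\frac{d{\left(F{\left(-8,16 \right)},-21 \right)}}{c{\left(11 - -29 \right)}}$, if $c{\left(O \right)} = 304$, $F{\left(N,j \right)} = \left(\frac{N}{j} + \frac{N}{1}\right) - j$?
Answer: $- \frac{7}{32} \approx -0.21875$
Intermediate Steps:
$F{\left(N,j \right)} = N - j + \frac{N}{j}$ ($F{\left(N,j \right)} = \left(\frac{N}{j} + N 1\right) - j = \left(\frac{N}{j} + N\right) - j = \left(N + \frac{N}{j}\right) - j = N - j + \frac{N}{j}$)
$d{\left(t,B \right)} = t + 2 B$ ($d{\left(t,B \right)} = \left(B + t\right) + B = t + 2 B$)
$\frac{d{\left(F{\left(-8,16 \right)},-21 \right)}}{c{\left(11 - -29 \right)}} = \frac{\left(-8 - 16 - \frac{8}{16}\right) + 2 \left(-21\right)}{304} = \left(\left(-8 - 16 - \frac{1}{2}\right) - 42\right) \frac{1}{304} = \left(- \frac{49}{2} - 42\right) \frac{1}{304} = \left(- \frac{133}{2}\right) \frac{1}{304} = - \frac{7}{32}$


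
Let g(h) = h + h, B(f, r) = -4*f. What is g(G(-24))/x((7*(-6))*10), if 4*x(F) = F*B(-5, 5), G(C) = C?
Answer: 4/175 ≈ 0.022857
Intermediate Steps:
g(h) = 2*h
x(F) = 5*F (x(F) = (F*(-4*(-5)))/4 = (F*20)/4 = (20*F)/4 = 5*F)
g(G(-24))/x((7*(-6))*10) = (2*(-24))/((5*((7*(-6))*10))) = -48/(5*(-42*10)) = -48/(5*(-420)) = -48/(-2100) = -48*(-1/2100) = 4/175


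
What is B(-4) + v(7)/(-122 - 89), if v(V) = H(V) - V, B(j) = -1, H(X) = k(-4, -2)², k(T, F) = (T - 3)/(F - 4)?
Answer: -7393/7596 ≈ -0.97328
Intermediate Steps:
k(T, F) = (-3 + T)/(-4 + F)
H(X) = 49/36 (H(X) = ((-3 - 4)/(-4 - 2))² = (-7/(-6))² = (-⅙*(-7))² = (7/6)² = 49/36)
v(V) = 49/36 - V
B(-4) + v(7)/(-122 - 89) = -1 + (49/36 - 1*7)/(-122 - 89) = -1 + (49/36 - 7)/(-211) = -1 - 203/36*(-1/211) = -1 + 203/7596 = -7393/7596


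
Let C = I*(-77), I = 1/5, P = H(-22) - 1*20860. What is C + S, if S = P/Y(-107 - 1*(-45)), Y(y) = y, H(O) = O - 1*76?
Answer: 50008/155 ≈ 322.63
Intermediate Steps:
H(O) = -76 + O (H(O) = O - 76 = -76 + O)
P = -20958 (P = (-76 - 22) - 1*20860 = -98 - 20860 = -20958)
I = 1/5 ≈ 0.20000
S = 10479/31 (S = -20958/(-107 - 1*(-45)) = -20958/(-107 + 45) = -20958/(-62) = -20958*(-1/62) = 10479/31 ≈ 338.03)
C = -77/5 (C = (1/5)*(-77) = -77/5 ≈ -15.400)
C + S = -77/5 + 10479/31 = 50008/155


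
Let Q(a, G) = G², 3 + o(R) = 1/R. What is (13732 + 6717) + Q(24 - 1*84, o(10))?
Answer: 2045741/100 ≈ 20457.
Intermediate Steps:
o(R) = -3 + 1/R
(13732 + 6717) + Q(24 - 1*84, o(10)) = (13732 + 6717) + (-3 + 1/10)² = 20449 + (-3 + ⅒)² = 20449 + (-29/10)² = 20449 + 841/100 = 2045741/100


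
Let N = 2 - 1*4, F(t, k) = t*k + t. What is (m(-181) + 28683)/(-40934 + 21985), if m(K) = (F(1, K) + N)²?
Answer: -61807/18949 ≈ -3.2618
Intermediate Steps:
F(t, k) = t + k*t (F(t, k) = k*t + t = t + k*t)
N = -2 (N = 2 - 4 = -2)
m(K) = (-1 + K)² (m(K) = (1*(1 + K) - 2)² = ((1 + K) - 2)² = (-1 + K)²)
(m(-181) + 28683)/(-40934 + 21985) = ((-1 - 181)² + 28683)/(-40934 + 21985) = ((-182)² + 28683)/(-18949) = (33124 + 28683)*(-1/18949) = 61807*(-1/18949) = -61807/18949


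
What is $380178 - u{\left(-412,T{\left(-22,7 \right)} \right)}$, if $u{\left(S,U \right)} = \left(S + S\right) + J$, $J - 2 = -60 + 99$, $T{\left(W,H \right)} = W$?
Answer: $380961$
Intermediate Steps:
$J = 41$ ($J = 2 + \left(-60 + 99\right) = 2 + 39 = 41$)
$u{\left(S,U \right)} = 41 + 2 S$ ($u{\left(S,U \right)} = \left(S + S\right) + 41 = 2 S + 41 = 41 + 2 S$)
$380178 - u{\left(-412,T{\left(-22,7 \right)} \right)} = 380178 - \left(41 + 2 \left(-412\right)\right) = 380178 - \left(41 - 824\right) = 380178 - -783 = 380178 + 783 = 380961$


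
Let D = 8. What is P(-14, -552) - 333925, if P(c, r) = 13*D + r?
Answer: -334373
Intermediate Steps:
P(c, r) = 104 + r (P(c, r) = 13*8 + r = 104 + r)
P(-14, -552) - 333925 = (104 - 552) - 333925 = -448 - 333925 = -334373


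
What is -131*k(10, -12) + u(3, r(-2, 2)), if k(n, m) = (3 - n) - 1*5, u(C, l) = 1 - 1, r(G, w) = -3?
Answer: 1572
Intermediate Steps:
u(C, l) = 0
k(n, m) = -2 - n (k(n, m) = (3 - n) - 5 = -2 - n)
-131*k(10, -12) + u(3, r(-2, 2)) = -131*(-2 - 1*10) + 0 = -131*(-2 - 10) + 0 = -131*(-12) + 0 = 1572 + 0 = 1572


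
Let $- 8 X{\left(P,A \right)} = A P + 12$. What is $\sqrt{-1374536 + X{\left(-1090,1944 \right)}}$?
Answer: $\frac{i \sqrt{4438670}}{2} \approx 1053.4 i$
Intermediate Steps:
$X{\left(P,A \right)} = - \frac{3}{2} - \frac{A P}{8}$ ($X{\left(P,A \right)} = - \frac{A P + 12}{8} = - \frac{12 + A P}{8} = - \frac{3}{2} - \frac{A P}{8}$)
$\sqrt{-1374536 + X{\left(-1090,1944 \right)}} = \sqrt{-1374536 - \left(\frac{3}{2} + 243 \left(-1090\right)\right)} = \sqrt{-1374536 + \left(- \frac{3}{2} + 264870\right)} = \sqrt{-1374536 + \frac{529737}{2}} = \sqrt{- \frac{2219335}{2}} = \frac{i \sqrt{4438670}}{2}$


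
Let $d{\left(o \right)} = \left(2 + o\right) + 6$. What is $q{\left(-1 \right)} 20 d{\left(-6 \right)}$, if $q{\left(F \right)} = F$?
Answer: $-40$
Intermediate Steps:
$d{\left(o \right)} = 8 + o$
$q{\left(-1 \right)} 20 d{\left(-6 \right)} = \left(-1\right) 20 \left(8 - 6\right) = \left(-20\right) 2 = -40$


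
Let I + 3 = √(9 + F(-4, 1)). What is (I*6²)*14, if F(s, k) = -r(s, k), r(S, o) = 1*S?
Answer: -1512 + 504*√13 ≈ 305.20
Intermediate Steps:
r(S, o) = S
F(s, k) = -s
I = -3 + √13 (I = -3 + √(9 - 1*(-4)) = -3 + √(9 + 4) = -3 + √13 ≈ 0.60555)
(I*6²)*14 = ((-3 + √13)*6²)*14 = ((-3 + √13)*36)*14 = (-108 + 36*√13)*14 = -1512 + 504*√13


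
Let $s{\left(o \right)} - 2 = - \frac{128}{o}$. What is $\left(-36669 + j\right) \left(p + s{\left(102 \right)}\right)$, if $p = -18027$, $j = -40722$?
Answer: $\frac{23716188183}{17} \approx 1.3951 \cdot 10^{9}$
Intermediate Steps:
$s{\left(o \right)} = 2 - \frac{128}{o}$
$\left(-36669 + j\right) \left(p + s{\left(102 \right)}\right) = \left(-36669 - 40722\right) \left(-18027 + \left(2 - \frac{128}{102}\right)\right) = - 77391 \left(-18027 + \left(2 - \frac{64}{51}\right)\right) = - 77391 \left(-18027 + \frac{38}{51}\right) = \left(-77391\right) \left(- \frac{919339}{51}\right) = \frac{23716188183}{17}$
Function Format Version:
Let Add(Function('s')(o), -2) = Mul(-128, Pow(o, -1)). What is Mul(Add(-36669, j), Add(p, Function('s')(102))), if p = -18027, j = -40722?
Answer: Rational(23716188183, 17) ≈ 1.3951e+9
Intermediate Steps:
Function('s')(o) = Add(2, Mul(-128, Pow(o, -1)))
Mul(Add(-36669, j), Add(p, Function('s')(102))) = Mul(Add(-36669, -40722), Add(-18027, Add(2, Mul(-128, Pow(102, -1))))) = Mul(-77391, Add(-18027, Add(2, Mul(-128, Rational(1, 102))))) = Mul(-77391, Add(-18027, Add(2, Rational(-64, 51)))) = Mul(-77391, Add(-18027, Rational(38, 51))) = Mul(-77391, Rational(-919339, 51)) = Rational(23716188183, 17)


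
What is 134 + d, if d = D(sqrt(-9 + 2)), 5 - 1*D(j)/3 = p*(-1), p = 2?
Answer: 155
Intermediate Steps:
D(j) = 21 (D(j) = 15 - 6*(-1) = 15 - 3*(-2) = 15 + 6 = 21)
d = 21
134 + d = 134 + 21 = 155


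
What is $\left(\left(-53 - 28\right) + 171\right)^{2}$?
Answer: $8100$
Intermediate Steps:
$\left(\left(-53 - 28\right) + 171\right)^{2} = \left(-81 + 171\right)^{2} = 90^{2} = 8100$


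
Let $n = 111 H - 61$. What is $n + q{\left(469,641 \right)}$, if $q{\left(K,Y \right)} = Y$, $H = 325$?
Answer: $36655$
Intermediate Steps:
$n = 36014$ ($n = 111 \cdot 325 - 61 = 36075 - 61 = 36014$)
$n + q{\left(469,641 \right)} = 36014 + 641 = 36655$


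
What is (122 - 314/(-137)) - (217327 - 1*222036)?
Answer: 662161/137 ≈ 4833.3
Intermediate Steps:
(122 - 314/(-137)) - (217327 - 1*222036) = (122 - 314*(-1/137)) - (217327 - 222036) = (122 + 314/137) - 1*(-4709) = 17028/137 + 4709 = 662161/137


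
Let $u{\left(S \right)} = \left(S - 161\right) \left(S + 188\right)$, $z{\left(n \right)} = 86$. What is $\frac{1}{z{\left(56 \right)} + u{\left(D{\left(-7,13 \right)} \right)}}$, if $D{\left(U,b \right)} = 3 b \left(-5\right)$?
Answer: $\frac{1}{2578} \approx 0.0003879$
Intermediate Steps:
$D{\left(U,b \right)} = - 15 b$
$u{\left(S \right)} = \left(-161 + S\right) \left(188 + S\right)$
$\frac{1}{z{\left(56 \right)} + u{\left(D{\left(-7,13 \right)} \right)}} = \frac{1}{86 + \left(-30268 + \left(\left(-15\right) 13\right)^{2} + 27 \left(\left(-15\right) 13\right)\right)} = \frac{1}{86 + \left(-30268 + \left(-195\right)^{2} + 27 \left(-195\right)\right)} = \frac{1}{86 - -2492} = \frac{1}{86 + 2492} = \frac{1}{2578}$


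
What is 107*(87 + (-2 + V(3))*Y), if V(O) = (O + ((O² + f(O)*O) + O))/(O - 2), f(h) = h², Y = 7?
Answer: 39269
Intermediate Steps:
V(O) = (O² + O³ + 2*O)/(-2 + O) (V(O) = (O + ((O² + O²*O) + O))/(O - 2) = (O + ((O² + O³) + O))/(-2 + O) = (O + (O + O² + O³))/(-2 + O) = (O² + O³ + 2*O)/(-2 + O))
107*(87 + (-2 + V(3))*Y) = 107*(87 + (-2 + 3*(2 + 3 + 3²)/(-2 + 3))*7) = 107*(87 + (-2 + 3*(2 + 3 + 9)/1)*7) = 107*(87 + (-2 + 3*1*14)*7) = 107*(87 + (-2 + 42)*7) = 107*(87 + 40*7) = 107*(87 + 280) = 107*367 = 39269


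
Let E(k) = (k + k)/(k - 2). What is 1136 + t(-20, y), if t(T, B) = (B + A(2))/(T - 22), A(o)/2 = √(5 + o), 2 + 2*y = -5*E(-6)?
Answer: 190867/168 - √7/21 ≈ 1136.0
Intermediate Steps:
E(k) = 2*k/(-2 + k) (E(k) = (2*k)/(-2 + k) = 2*k/(-2 + k))
y = -19/4 (y = -1 + (-10*(-6)/(-2 - 6))/2 = -1 + (-10*(-6)/(-8))/2 = -1 + (-10*(-6)*(-1)/8)/2 = -1 + (-5*3/2)/2 = -1 + (½)*(-15/2) = -1 - 15/4 = -19/4 ≈ -4.7500)
A(o) = 2*√(5 + o)
t(T, B) = (B + 2*√7)/(-22 + T) (t(T, B) = (B + 2*√(5 + 2))/(T - 22) = (B + 2*√7)/(-22 + T))
1136 + t(-20, y) = 1136 + (-19/4 + 2*√7)/(-22 - 20) = 1136 + (-19/4 + 2*√7)/(-42) = 1136 - (-19/4 + 2*√7)/42 = 1136 + (19/168 - √7/21) = 190867/168 - √7/21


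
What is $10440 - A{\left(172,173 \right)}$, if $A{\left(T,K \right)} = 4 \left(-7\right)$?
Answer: $10468$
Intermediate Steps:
$A{\left(T,K \right)} = -28$
$10440 - A{\left(172,173 \right)} = 10440 - -28 = 10440 + 28 = 10468$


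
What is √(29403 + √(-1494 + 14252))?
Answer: √(29403 + √12758) ≈ 171.80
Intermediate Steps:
√(29403 + √(-1494 + 14252)) = √(29403 + √12758)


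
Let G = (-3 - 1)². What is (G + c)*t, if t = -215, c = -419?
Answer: 86645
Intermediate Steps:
G = 16 (G = (-4)² = 16)
(G + c)*t = (16 - 419)*(-215) = -403*(-215) = 86645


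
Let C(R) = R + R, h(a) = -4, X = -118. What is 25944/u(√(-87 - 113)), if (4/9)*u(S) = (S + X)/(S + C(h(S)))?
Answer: 899392/963 - 864800*I*√2/963 ≈ 933.95 - 1270.0*I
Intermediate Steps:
C(R) = 2*R
u(S) = 9*(-118 + S)/(4*(-8 + S)) (u(S) = 9*((S - 118)/(S + 2*(-4)))/4 = 9*((-118 + S)/(S - 8))/4 = 9*((-118 + S)/(-8 + S))/4 = 9*(-118 + S)/(4*(-8 + S)))
25944/u(√(-87 - 113)) = 25944/((9*(-118 + √(-87 - 113))/(4*(-8 + √(-87 - 113))))) = 25944/((9*(-118 + √(-200))/(4*(-8 + √(-200))))) = 25944/((9*(-118 + 10*I*√2)/(4*(-8 + 10*I*√2)))) = 25944*(4*(-8 + 10*I*√2)/(9*(-118 + 10*I*√2))) = 34592*(-8 + 10*I*√2)/(3*(-118 + 10*I*√2))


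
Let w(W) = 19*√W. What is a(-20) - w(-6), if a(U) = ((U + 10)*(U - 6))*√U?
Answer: I*(-19*√6 + 520*√5) ≈ 1116.2*I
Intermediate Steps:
a(U) = √U*(-6 + U)*(10 + U) (a(U) = ((10 + U)*(-6 + U))*√U = ((-6 + U)*(10 + U))*√U = √U*(-6 + U)*(10 + U))
a(-20) - w(-6) = √(-20)*(-60 + (-20)² + 4*(-20)) - 19*√(-6) = (2*I*√5)*(-60 + 400 - 80) - 19*I*√6 = (2*I*√5)*260 - 19*I*√6 = 520*I*√5 - 19*I*√6 = -19*I*√6 + 520*I*√5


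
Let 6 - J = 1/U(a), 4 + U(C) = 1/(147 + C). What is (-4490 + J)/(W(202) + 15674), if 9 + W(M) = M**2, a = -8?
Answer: -2488481/31340295 ≈ -0.079402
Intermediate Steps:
W(M) = -9 + M**2
U(C) = -4 + 1/(147 + C)
J = 3469/555 (J = 6 - 1/((-587 - 4*(-8))/(147 - 8)) = 6 - 1/((-587 + 32)/139) = 6 - 1/((1/139)*(-555)) = 6 - 1/(-555/139) = 6 - 1*(-139/555) = 6 + 139/555 = 3469/555 ≈ 6.2505)
(-4490 + J)/(W(202) + 15674) = (-4490 + 3469/555)/((-9 + 202**2) + 15674) = -2488481/(555*((-9 + 40804) + 15674)) = -2488481/(555*(40795 + 15674)) = -2488481/555/56469 = -2488481/555*1/56469 = -2488481/31340295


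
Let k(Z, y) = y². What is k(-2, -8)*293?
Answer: 18752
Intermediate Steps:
k(-2, -8)*293 = (-8)²*293 = 64*293 = 18752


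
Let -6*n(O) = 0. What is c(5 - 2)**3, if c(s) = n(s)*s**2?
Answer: 0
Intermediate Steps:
n(O) = 0 (n(O) = -1/6*0 = 0)
c(s) = 0 (c(s) = 0*s**2 = 0)
c(5 - 2)**3 = 0**3 = 0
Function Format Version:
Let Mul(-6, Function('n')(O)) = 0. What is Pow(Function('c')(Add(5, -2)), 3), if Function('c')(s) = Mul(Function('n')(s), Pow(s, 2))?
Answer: 0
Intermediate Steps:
Function('n')(O) = 0 (Function('n')(O) = Mul(Rational(-1, 6), 0) = 0)
Function('c')(s) = 0 (Function('c')(s) = Mul(0, Pow(s, 2)) = 0)
Pow(Function('c')(Add(5, -2)), 3) = Pow(0, 3) = 0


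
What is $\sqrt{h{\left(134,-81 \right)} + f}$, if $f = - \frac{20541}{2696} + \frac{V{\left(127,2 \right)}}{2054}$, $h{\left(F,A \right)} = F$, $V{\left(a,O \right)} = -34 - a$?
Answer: $\frac{\sqrt{242065442843614}}{1384396} \approx 11.238$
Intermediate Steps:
$f = - \frac{21312635}{2768792}$ ($f = - \frac{20541}{2696} + \frac{-34 - 127}{2054} = \left(-20541\right) \frac{1}{2696} + \left(-34 - 127\right) \frac{1}{2054} = - \frac{20541}{2696} - \frac{161}{2054} = - \frac{21312635}{2768792} \approx -7.6974$)
$\sqrt{h{\left(134,-81 \right)} + f} = \sqrt{134 - \frac{21312635}{2768792}} = \sqrt{\frac{349705493}{2768792}} = \frac{\sqrt{242065442843614}}{1384396}$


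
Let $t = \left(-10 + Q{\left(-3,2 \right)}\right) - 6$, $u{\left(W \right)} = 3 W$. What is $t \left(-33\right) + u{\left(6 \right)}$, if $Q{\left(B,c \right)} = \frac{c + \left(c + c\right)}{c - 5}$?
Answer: $612$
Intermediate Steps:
$Q{\left(B,c \right)} = \frac{3 c}{-5 + c}$ ($Q{\left(B,c \right)} = \frac{c + 2 c}{-5 + c} = \frac{3 c}{-5 + c}$)
$t = -18$ ($t = \left(-10 + 3 \cdot 2 \frac{1}{-5 + 2}\right) - 6 = \left(-10 + 3 \cdot 2 \frac{1}{-3}\right) - 6 = \left(-10 + 3 \cdot 2 \left(- \frac{1}{3}\right)\right) - 6 = \left(-10 - 2\right) - 6 = -12 - 6 = -18$)
$t \left(-33\right) + u{\left(6 \right)} = \left(-18\right) \left(-33\right) + 3 \cdot 6 = 594 + 18 = 612$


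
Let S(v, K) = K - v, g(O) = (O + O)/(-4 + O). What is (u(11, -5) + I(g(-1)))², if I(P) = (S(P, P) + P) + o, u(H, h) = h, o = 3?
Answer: 64/25 ≈ 2.5600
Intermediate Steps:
g(O) = 2*O/(-4 + O) (g(O) = (2*O)/(-4 + O) = 2*O/(-4 + O))
I(P) = 3 + P (I(P) = ((P - P) + P) + 3 = (0 + P) + 3 = P + 3 = 3 + P)
(u(11, -5) + I(g(-1)))² = (-5 + (3 + 2*(-1)/(-4 - 1)))² = (-5 + (3 + 2*(-1)/(-5)))² = (-5 + (3 + 2*(-1)*(-⅕)))² = (-5 + (3 + ⅖))² = (-5 + 17/5)² = (-8/5)² = 64/25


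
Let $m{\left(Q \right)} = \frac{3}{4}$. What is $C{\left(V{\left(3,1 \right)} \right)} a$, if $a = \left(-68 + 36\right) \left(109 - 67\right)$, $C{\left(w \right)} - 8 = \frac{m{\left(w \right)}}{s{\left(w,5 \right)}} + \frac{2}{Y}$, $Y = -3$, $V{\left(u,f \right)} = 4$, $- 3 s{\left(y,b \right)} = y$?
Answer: $-9100$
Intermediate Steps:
$s{\left(y,b \right)} = - \frac{y}{3}$
$m{\left(Q \right)} = \frac{3}{4}$ ($m{\left(Q \right)} = 3 \cdot \frac{1}{4} = \frac{3}{4}$)
$C{\left(w \right)} = \frac{22}{3} - \frac{9}{4 w}$ ($C{\left(w \right)} = 8 + \left(\frac{3}{4 \left(- \frac{w}{3}\right)} + \frac{2}{-3}\right) = 8 + \left(\frac{3 \left(- \frac{3}{w}\right)}{4} + 2 \left(- \frac{1}{3}\right)\right) = 8 - \left(\frac{2}{3} + \frac{9}{4 w}\right) = \frac{22}{3} - \frac{9}{4 w}$)
$a = -1344$ ($a = \left(-32\right) 42 = -1344$)
$C{\left(V{\left(3,1 \right)} \right)} a = \frac{-27 + 88 \cdot 4}{12 \cdot 4} \left(-1344\right) = \frac{1}{12} \cdot \frac{1}{4} \left(-27 + 352\right) \left(-1344\right) = \frac{1}{12} \cdot \frac{1}{4} \cdot 325 \left(-1344\right) = \frac{325}{48} \left(-1344\right) = -9100$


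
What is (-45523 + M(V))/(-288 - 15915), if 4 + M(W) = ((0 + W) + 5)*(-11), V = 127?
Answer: 46979/16203 ≈ 2.8994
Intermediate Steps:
M(W) = -59 - 11*W (M(W) = -4 + ((0 + W) + 5)*(-11) = -4 + (W + 5)*(-11) = -4 + (5 + W)*(-11) = -4 + (-55 - 11*W) = -59 - 11*W)
(-45523 + M(V))/(-288 - 15915) = (-45523 + (-59 - 11*127))/(-288 - 15915) = (-45523 + (-59 - 1397))/(-16203) = (-45523 - 1456)*(-1/16203) = -46979*(-1/16203) = 46979/16203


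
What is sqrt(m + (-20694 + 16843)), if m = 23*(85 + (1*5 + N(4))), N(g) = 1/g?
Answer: 3*I*sqrt(789)/2 ≈ 42.134*I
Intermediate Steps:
m = 8303/4 (m = 23*(85 + (1*5 + 1/4)) = 23*(85 + (5 + 1/4)) = 23*(85 + 21/4) = 23*(361/4) = 8303/4 ≈ 2075.8)
sqrt(m + (-20694 + 16843)) = sqrt(8303/4 + (-20694 + 16843)) = sqrt(8303/4 - 3851) = sqrt(-7101/4) = 3*I*sqrt(789)/2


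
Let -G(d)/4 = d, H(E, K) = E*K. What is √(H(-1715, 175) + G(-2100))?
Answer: 5*I*√11669 ≈ 540.12*I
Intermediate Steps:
G(d) = -4*d
√(H(-1715, 175) + G(-2100)) = √(-1715*175 - 4*(-2100)) = √(-300125 + 8400) = √(-291725) = 5*I*√11669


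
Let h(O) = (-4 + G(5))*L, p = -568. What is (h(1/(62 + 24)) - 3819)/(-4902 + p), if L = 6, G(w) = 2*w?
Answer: 3783/5470 ≈ 0.69159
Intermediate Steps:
h(O) = 36 (h(O) = (-4 + 2*5)*6 = (-4 + 10)*6 = 6*6 = 36)
(h(1/(62 + 24)) - 3819)/(-4902 + p) = (36 - 3819)/(-4902 - 568) = -3783/(-5470) = -3783*(-1/5470) = 3783/5470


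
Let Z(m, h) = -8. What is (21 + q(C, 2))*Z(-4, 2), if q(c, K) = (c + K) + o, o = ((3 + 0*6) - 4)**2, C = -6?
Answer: -144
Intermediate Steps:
o = 1 (o = ((3 + 0) - 4)**2 = (3 - 4)**2 = (-1)**2 = 1)
q(c, K) = 1 + K + c (q(c, K) = (c + K) + 1 = (K + c) + 1 = 1 + K + c)
(21 + q(C, 2))*Z(-4, 2) = (21 + (1 + 2 - 6))*(-8) = (21 - 3)*(-8) = 18*(-8) = -144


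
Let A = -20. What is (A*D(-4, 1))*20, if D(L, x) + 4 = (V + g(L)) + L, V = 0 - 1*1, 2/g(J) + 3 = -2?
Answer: 3760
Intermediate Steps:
g(J) = -2/5 (g(J) = 2/(-3 - 2) = 2/(-5) = 2*(-1/5) = -2/5)
V = -1 (V = 0 - 1 = -1)
D(L, x) = -27/5 + L (D(L, x) = -4 + ((-1 - 2/5) + L) = -4 + (-7/5 + L) = -27/5 + L)
(A*D(-4, 1))*20 = -20*(-27/5 - 4)*20 = -20*(-47/5)*20 = 188*20 = 3760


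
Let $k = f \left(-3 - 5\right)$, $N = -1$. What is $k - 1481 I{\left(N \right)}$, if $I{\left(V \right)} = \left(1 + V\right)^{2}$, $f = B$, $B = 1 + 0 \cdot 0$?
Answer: $-8$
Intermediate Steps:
$B = 1$ ($B = 1 + 0 = 1$)
$f = 1$
$k = -8$ ($k = 1 \left(-3 - 5\right) = 1 \left(-8\right) = -8$)
$k - 1481 I{\left(N \right)} = -8 - 1481 \left(1 - 1\right)^{2} = -8 - 1481 \cdot 0^{2} = -8 - 0 = -8 + 0 = -8$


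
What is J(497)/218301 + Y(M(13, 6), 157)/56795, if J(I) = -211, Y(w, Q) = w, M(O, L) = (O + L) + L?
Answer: -1305244/2479681059 ≈ -0.00052638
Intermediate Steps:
M(O, L) = O + 2*L (M(O, L) = (L + O) + L = O + 2*L)
J(497)/218301 + Y(M(13, 6), 157)/56795 = -211/218301 + (13 + 2*6)/56795 = -211*1/218301 + (13 + 12)*(1/56795) = -211/218301 + 25*(1/56795) = -211/218301 + 5/11359 = -1305244/2479681059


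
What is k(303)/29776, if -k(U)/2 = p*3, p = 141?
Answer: -423/14888 ≈ -0.028412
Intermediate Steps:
k(U) = -846 (k(U) = -282*3 = -2*423 = -846)
k(303)/29776 = -846/29776 = -846*1/29776 = -423/14888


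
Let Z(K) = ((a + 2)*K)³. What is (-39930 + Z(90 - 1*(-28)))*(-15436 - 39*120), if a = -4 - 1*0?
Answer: 265213085576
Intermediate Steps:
a = -4 (a = -4 + 0 = -4)
Z(K) = -8*K³ (Z(K) = ((-4 + 2)*K)³ = (-2*K)³ = -8*K³)
(-39930 + Z(90 - 1*(-28)))*(-15436 - 39*120) = (-39930 - 8*(90 - 1*(-28))³)*(-15436 - 39*120) = (-39930 - 8*(90 + 28)³)*(-15436 - 4680) = (-39930 - 8*118³)*(-20116) = (-39930 - 8*1643032)*(-20116) = (-39930 - 13144256)*(-20116) = -13184186*(-20116) = 265213085576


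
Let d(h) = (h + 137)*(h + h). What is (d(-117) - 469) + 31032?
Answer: 25883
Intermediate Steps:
d(h) = 2*h*(137 + h) (d(h) = (137 + h)*(2*h) = 2*h*(137 + h))
(d(-117) - 469) + 31032 = (2*(-117)*(137 - 117) - 469) + 31032 = (2*(-117)*20 - 469) + 31032 = (-4680 - 469) + 31032 = -5149 + 31032 = 25883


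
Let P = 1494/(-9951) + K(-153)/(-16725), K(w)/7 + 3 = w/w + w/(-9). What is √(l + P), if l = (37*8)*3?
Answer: 13*√71860533136945/3698455 ≈ 29.797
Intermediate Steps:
K(w) = -14 - 7*w/9 (K(w) = -21 + 7*(w/w + w/(-9)) = -21 + 7*(1 + w*(-⅑)) = -21 + 7*(1 - w/9) = -21 + (7 - 7*w/9) = -14 - 7*w/9)
l = 888 (l = 296*3 = 888)
P = -578489/3698455 (P = 1494/(-9951) + (-14 - 7/9*(-153))/(-16725) = 1494*(-1/9951) + (-14 + 119)*(-1/16725) = -498/3317 + 105*(-1/16725) = -498/3317 - 7/1115 = -578489/3698455 ≈ -0.15641)
√(l + P) = √(888 - 578489/3698455) = √(3283649551/3698455) = 13*√71860533136945/3698455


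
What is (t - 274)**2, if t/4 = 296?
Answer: 828100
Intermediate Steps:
t = 1184 (t = 4*296 = 1184)
(t - 274)**2 = (1184 - 274)**2 = 910**2 = 828100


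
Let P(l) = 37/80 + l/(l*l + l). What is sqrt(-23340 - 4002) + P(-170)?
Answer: 6173/13520 + 21*I*sqrt(62) ≈ 0.45658 + 165.35*I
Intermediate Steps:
P(l) = 37/80 + l/(l + l**2) (P(l) = 37*(1/80) + l/(l**2 + l) = 37/80 + l/(l + l**2))
sqrt(-23340 - 4002) + P(-170) = sqrt(-23340 - 4002) + (117 + 37*(-170))/(80*(1 - 170)) = sqrt(-27342) + (1/80)*(117 - 6290)/(-169) = 21*I*sqrt(62) + (1/80)*(-1/169)*(-6173) = 21*I*sqrt(62) + 6173/13520 = 6173/13520 + 21*I*sqrt(62)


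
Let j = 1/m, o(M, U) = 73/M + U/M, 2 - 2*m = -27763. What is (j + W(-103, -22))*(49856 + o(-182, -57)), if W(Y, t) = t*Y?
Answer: 95146846889632/842205 ≈ 1.1297e+8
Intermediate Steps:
m = 27765/2 (m = 1 - ½*(-27763) = 1 + 27763/2 = 27765/2 ≈ 13883.)
W(Y, t) = Y*t
j = 2/27765 (j = 1/(27765/2) = 2/27765 ≈ 7.2033e-5)
(j + W(-103, -22))*(49856 + o(-182, -57)) = (2/27765 - 103*(-22))*(49856 + (73 - 57)/(-182)) = (2/27765 + 2266)*(49856 - 1/182*16) = 62915492*(49856 - 8/91)/27765 = (62915492/27765)*(4536888/91) = 95146846889632/842205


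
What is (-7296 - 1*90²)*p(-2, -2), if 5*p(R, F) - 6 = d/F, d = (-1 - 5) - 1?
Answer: -146262/5 ≈ -29252.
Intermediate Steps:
d = -7 (d = -6 - 1 = -7)
p(R, F) = 6/5 - 7/(5*F) (p(R, F) = 6/5 + (-7/F)/5 = 6/5 - 7/(5*F))
(-7296 - 1*90²)*p(-2, -2) = (-7296 - 1*90²)*((⅕)*(-7 + 6*(-2))/(-2)) = (-7296 - 1*8100)*((⅕)*(-½)*(-7 - 12)) = (-7296 - 8100)*((⅕)*(-½)*(-19)) = -15396*19/10 = -146262/5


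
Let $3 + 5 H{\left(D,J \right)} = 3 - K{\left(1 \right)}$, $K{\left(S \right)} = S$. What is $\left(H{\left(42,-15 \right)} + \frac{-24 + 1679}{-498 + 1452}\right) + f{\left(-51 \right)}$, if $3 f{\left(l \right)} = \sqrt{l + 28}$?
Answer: $\frac{7321}{4770} + \frac{i \sqrt{23}}{3} \approx 1.5348 + 1.5986 i$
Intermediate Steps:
$H{\left(D,J \right)} = - \frac{1}{5}$ ($H{\left(D,J \right)} = - \frac{3}{5} + \frac{3 - 1}{5} = - \frac{3}{5} + \frac{1}{5} \cdot 2 = - \frac{3}{5} + \frac{2}{5} = - \frac{1}{5}$)
$f{\left(l \right)} = \frac{\sqrt{28 + l}}{3}$ ($f{\left(l \right)} = \frac{\sqrt{l + 28}}{3} = \frac{\sqrt{28 + l}}{3}$)
$\left(H{\left(42,-15 \right)} + \frac{-24 + 1679}{-498 + 1452}\right) + f{\left(-51 \right)} = \left(- \frac{1}{5} + \frac{-24 + 1679}{-498 + 1452}\right) + \frac{\sqrt{28 - 51}}{3} = \left(- \frac{1}{5} + \frac{1655}{954}\right) + \frac{\sqrt{-23}}{3} = \left(- \frac{1}{5} + 1655 \cdot \frac{1}{954}\right) + \frac{i \sqrt{23}}{3} = \left(- \frac{1}{5} + \frac{1655}{954}\right) + \frac{i \sqrt{23}}{3} = \frac{7321}{4770} + \frac{i \sqrt{23}}{3}$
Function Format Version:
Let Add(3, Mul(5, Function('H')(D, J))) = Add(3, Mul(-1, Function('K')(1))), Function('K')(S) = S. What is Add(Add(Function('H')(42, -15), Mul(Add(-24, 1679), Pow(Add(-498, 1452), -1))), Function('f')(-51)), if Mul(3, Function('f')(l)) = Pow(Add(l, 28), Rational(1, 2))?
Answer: Add(Rational(7321, 4770), Mul(Rational(1, 3), I, Pow(23, Rational(1, 2)))) ≈ Add(1.5348, Mul(1.5986, I))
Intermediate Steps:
Function('H')(D, J) = Rational(-1, 5) (Function('H')(D, J) = Add(Rational(-3, 5), Mul(Rational(1, 5), Add(3, Mul(-1, 1)))) = Add(Rational(-3, 5), Mul(Rational(1, 5), Add(3, -1))) = Add(Rational(-3, 5), Mul(Rational(1, 5), 2)) = Add(Rational(-3, 5), Rational(2, 5)) = Rational(-1, 5))
Function('f')(l) = Mul(Rational(1, 3), Pow(Add(28, l), Rational(1, 2))) (Function('f')(l) = Mul(Rational(1, 3), Pow(Add(l, 28), Rational(1, 2))) = Mul(Rational(1, 3), Pow(Add(28, l), Rational(1, 2))))
Add(Add(Function('H')(42, -15), Mul(Add(-24, 1679), Pow(Add(-498, 1452), -1))), Function('f')(-51)) = Add(Add(Rational(-1, 5), Mul(Add(-24, 1679), Pow(Add(-498, 1452), -1))), Mul(Rational(1, 3), Pow(Add(28, -51), Rational(1, 2)))) = Add(Add(Rational(-1, 5), Mul(1655, Pow(954, -1))), Mul(Rational(1, 3), Pow(-23, Rational(1, 2)))) = Add(Add(Rational(-1, 5), Mul(1655, Rational(1, 954))), Mul(Rational(1, 3), Mul(I, Pow(23, Rational(1, 2))))) = Add(Add(Rational(-1, 5), Rational(1655, 954)), Mul(Rational(1, 3), I, Pow(23, Rational(1, 2)))) = Add(Rational(7321, 4770), Mul(Rational(1, 3), I, Pow(23, Rational(1, 2))))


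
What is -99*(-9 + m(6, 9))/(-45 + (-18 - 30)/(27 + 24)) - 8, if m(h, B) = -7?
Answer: -3016/71 ≈ -42.479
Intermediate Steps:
-99*(-9 + m(6, 9))/(-45 + (-18 - 30)/(27 + 24)) - 8 = -99*(-9 - 7)/(-45 + (-18 - 30)/(27 + 24)) - 8 = -(-1584)/(-45 - 48/51) - 8 = -(-1584)/(-45 - 48*1/51) - 8 = -(-1584)/(-45 - 16/17) - 8 = -(-1584)/(-781/17) - 8 = -(-1584)*(-17)/781 - 8 = -99*272/781 - 8 = -2448/71 - 8 = -3016/71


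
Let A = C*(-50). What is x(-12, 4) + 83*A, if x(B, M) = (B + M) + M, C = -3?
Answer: 12446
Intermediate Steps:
x(B, M) = B + 2*M
A = 150 (A = -3*(-50) = 150)
x(-12, 4) + 83*A = (-12 + 2*4) + 83*150 = (-12 + 8) + 12450 = -4 + 12450 = 12446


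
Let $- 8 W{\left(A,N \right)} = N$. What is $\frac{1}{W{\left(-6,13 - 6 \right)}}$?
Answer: $- \frac{8}{7} \approx -1.1429$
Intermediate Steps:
$W{\left(A,N \right)} = - \frac{N}{8}$
$\frac{1}{W{\left(-6,13 - 6 \right)}} = \frac{1}{\left(- \frac{1}{8}\right) \left(13 - 6\right)} = \frac{1}{\left(- \frac{1}{8}\right) 7} = \frac{1}{- \frac{7}{8}} = - \frac{8}{7}$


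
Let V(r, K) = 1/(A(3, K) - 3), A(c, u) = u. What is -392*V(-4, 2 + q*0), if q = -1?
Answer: 392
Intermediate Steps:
V(r, K) = 1/(-3 + K) (V(r, K) = 1/(K - 3) = 1/(-3 + K))
-392*V(-4, 2 + q*0) = -392/(-3 + (2 - 1*0)) = -392/(-3 + (2 + 0)) = -392/(-3 + 2) = -392/(-1) = -392*(-1) = 392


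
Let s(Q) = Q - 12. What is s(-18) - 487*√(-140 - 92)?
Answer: -30 - 974*I*√58 ≈ -30.0 - 7417.8*I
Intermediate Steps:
s(Q) = -12 + Q
s(-18) - 487*√(-140 - 92) = (-12 - 18) - 487*√(-140 - 92) = -30 - 974*I*√58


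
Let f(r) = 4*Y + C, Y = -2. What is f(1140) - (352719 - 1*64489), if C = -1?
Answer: -288239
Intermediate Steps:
f(r) = -9 (f(r) = 4*(-2) - 1 = -8 - 1 = -9)
f(1140) - (352719 - 1*64489) = -9 - (352719 - 1*64489) = -9 - (352719 - 64489) = -9 - 1*288230 = -9 - 288230 = -288239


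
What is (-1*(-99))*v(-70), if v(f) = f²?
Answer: 485100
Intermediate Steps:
(-1*(-99))*v(-70) = -1*(-99)*(-70)² = 99*4900 = 485100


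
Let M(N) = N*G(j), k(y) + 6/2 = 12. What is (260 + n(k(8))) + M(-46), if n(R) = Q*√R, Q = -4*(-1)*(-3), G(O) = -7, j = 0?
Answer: 546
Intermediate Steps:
k(y) = 9 (k(y) = -3 + 12 = 9)
Q = -12 (Q = 4*(-3) = -12)
M(N) = -7*N (M(N) = N*(-7) = -7*N)
n(R) = -12*√R
(260 + n(k(8))) + M(-46) = (260 - 12*√9) - 7*(-46) = (260 - 12*3) + 322 = (260 - 36) + 322 = 224 + 322 = 546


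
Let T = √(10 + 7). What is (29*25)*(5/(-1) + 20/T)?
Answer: -3625 + 14500*√17/17 ≈ -108.23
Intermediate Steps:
T = √17 ≈ 4.1231
(29*25)*(5/(-1) + 20/T) = (29*25)*(5/(-1) + 20/(√17)) = 725*(5*(-1) + 20*(√17/17)) = 725*(-5 + 20*√17/17) = -3625 + 14500*√17/17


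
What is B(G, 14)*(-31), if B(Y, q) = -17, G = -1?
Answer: 527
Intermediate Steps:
B(G, 14)*(-31) = -17*(-31) = 527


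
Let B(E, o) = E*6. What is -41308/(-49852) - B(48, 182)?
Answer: -3579017/12463 ≈ -287.17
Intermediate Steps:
B(E, o) = 6*E
-41308/(-49852) - B(48, 182) = -41308/(-49852) - 6*48 = -41308*(-1/49852) - 1*288 = 10327/12463 - 288 = -3579017/12463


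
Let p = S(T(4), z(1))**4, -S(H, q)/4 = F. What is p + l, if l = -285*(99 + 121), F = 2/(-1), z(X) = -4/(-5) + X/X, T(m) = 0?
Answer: -58604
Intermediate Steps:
z(X) = 9/5 (z(X) = -4*(-1/5) + 1 = 4/5 + 1 = 9/5)
F = -2 (F = 2*(-1) = -2)
S(H, q) = 8 (S(H, q) = -4*(-2) = 8)
l = -62700 (l = -285*220 = -62700)
p = 4096 (p = 8**4 = 4096)
p + l = 4096 - 62700 = -58604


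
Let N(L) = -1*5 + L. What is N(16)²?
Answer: 121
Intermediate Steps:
N(L) = -5 + L
N(16)² = (-5 + 16)² = 11² = 121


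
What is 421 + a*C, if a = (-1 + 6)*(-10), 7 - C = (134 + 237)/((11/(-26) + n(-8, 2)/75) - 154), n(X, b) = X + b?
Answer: -4927183/100427 ≈ -49.062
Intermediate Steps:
C = 944139/100427 (C = 7 - (134 + 237)/((11/(-26) + (-8 + 2)/75) - 154) = 7 - 371/((11*(-1/26) - 6*1/75) - 154) = 7 - 371/((-11/26 - 2/25) - 154) = 7 - 371/(-327/650 - 154) = 7 - 371/(-100427/650) = 7 - 371*(-650)/100427 = 7 - 1*(-241150/100427) = 7 + 241150/100427 = 944139/100427 ≈ 9.4012)
a = -50 (a = 5*(-10) = -50)
421 + a*C = 421 - 50*944139/100427 = 421 - 47206950/100427 = -4927183/100427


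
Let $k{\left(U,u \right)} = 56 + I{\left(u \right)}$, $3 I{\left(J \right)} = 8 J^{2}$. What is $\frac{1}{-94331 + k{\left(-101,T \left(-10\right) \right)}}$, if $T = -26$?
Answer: $\frac{3}{257975} \approx 1.1629 \cdot 10^{-5}$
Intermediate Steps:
$I{\left(J \right)} = \frac{8 J^{2}}{3}$
$k{\left(U,u \right)} = 56 + \frac{8 u^{2}}{3}$
$\frac{1}{-94331 + k{\left(-101,T \left(-10\right) \right)}} = \frac{1}{-94331 + \left(56 + \frac{8 \left(\left(-26\right) \left(-10\right)\right)^{2}}{3}\right)} = \frac{1}{-94331 + \left(56 + \frac{8 \cdot 260^{2}}{3}\right)} = \frac{1}{-94331 + \left(56 + \frac{8}{3} \cdot 67600\right)} = \frac{1}{-94331 + \left(56 + \frac{540800}{3}\right)} = \frac{1}{-94331 + \frac{540968}{3}} = \frac{1}{\frac{257975}{3}} = \frac{3}{257975}$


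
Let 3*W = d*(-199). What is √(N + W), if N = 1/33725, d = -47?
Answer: 2*√319136229654/20235 ≈ 55.836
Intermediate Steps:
N = 1/33725 ≈ 2.9652e-5
W = 9353/3 (W = (-47*(-199))/3 = (⅓)*9353 = 9353/3 ≈ 3117.7)
√(N + W) = √(1/33725 + 9353/3) = √(315429928/101175) = 2*√319136229654/20235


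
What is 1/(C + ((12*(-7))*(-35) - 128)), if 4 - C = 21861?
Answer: -1/19045 ≈ -5.2507e-5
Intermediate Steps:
C = -21857 (C = 4 - 1*21861 = 4 - 21861 = -21857)
1/(C + ((12*(-7))*(-35) - 128)) = 1/(-21857 + ((12*(-7))*(-35) - 128)) = 1/(-21857 + (-84*(-35) - 128)) = 1/(-21857 + (2940 - 128)) = 1/(-21857 + 2812) = 1/(-19045) = -1/19045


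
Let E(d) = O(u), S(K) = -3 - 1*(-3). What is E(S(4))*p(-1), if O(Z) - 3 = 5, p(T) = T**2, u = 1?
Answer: 8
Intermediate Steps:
S(K) = 0 (S(K) = -3 + 3 = 0)
O(Z) = 8 (O(Z) = 3 + 5 = 8)
E(d) = 8
E(S(4))*p(-1) = 8*(-1)**2 = 8*1 = 8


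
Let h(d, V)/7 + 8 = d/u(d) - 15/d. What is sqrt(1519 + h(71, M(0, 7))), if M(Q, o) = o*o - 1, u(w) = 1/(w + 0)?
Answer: 3*sqrt(20583255)/71 ≈ 191.70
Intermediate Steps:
u(w) = 1/w
M(Q, o) = -1 + o**2 (M(Q, o) = o**2 - 1 = -1 + o**2)
h(d, V) = -56 - 105/d + 7*d**2 (h(d, V) = -56 + 7*(d/(1/d) - 15/d) = -56 + 7*(d*d - 15/d) = -56 + 7*(d**2 - 15/d) = -56 + (-105/d + 7*d**2) = -56 - 105/d + 7*d**2)
sqrt(1519 + h(71, M(0, 7))) = sqrt(1519 + (-56 - 105/71 + 7*71**2)) = sqrt(1519 + (-56 - 105*1/71 + 7*5041)) = sqrt(1519 + (-56 - 105/71 + 35287)) = sqrt(1519 + 2501296/71) = sqrt(2609145/71) = 3*sqrt(20583255)/71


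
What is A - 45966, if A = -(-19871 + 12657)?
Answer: -38752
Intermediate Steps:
A = 7214 (A = -1*(-7214) = 7214)
A - 45966 = 7214 - 45966 = -38752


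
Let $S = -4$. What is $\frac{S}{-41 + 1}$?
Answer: $\frac{1}{10} \approx 0.1$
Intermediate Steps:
$\frac{S}{-41 + 1} = \frac{1}{-41 + 1} \left(-4\right) = \frac{1}{-40} \left(-4\right) = \left(- \frac{1}{40}\right) \left(-4\right) = \frac{1}{10}$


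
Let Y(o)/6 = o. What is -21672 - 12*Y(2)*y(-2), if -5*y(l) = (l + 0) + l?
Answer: -108936/5 ≈ -21787.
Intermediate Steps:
y(l) = -2*l/5 (y(l) = -((l + 0) + l)/5 = -(l + l)/5 = -2*l/5)
Y(o) = 6*o
-21672 - 12*Y(2)*y(-2) = -21672 - 12*(6*2)*(-2/5*(-2)) = -21672 - 12*12*4/5 = -21672 - 144*4/5 = -21672 - 1*576/5 = -21672 - 576/5 = -108936/5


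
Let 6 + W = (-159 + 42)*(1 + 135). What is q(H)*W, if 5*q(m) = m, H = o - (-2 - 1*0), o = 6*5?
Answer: -509376/5 ≈ -1.0188e+5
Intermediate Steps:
o = 30
H = 32 (H = 30 - (-2 - 1*0) = 30 - (-2 + 0) = 30 - 1*(-2) = 30 + 2 = 32)
q(m) = m/5
W = -15918 (W = -6 + (-159 + 42)*(1 + 135) = -6 - 117*136 = -6 - 15912 = -15918)
q(H)*W = ((⅕)*32)*(-15918) = (32/5)*(-15918) = -509376/5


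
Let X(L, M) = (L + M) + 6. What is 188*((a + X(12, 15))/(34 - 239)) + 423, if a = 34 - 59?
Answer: 85211/205 ≈ 415.66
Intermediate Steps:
a = -25
X(L, M) = 6 + L + M
188*((a + X(12, 15))/(34 - 239)) + 423 = 188*((-25 + (6 + 12 + 15))/(34 - 239)) + 423 = 188*((-25 + 33)/(-205)) + 423 = 188*(8*(-1/205)) + 423 = 188*(-8/205) + 423 = -1504/205 + 423 = 85211/205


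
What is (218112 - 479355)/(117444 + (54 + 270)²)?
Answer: -87081/74140 ≈ -1.1745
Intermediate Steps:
(218112 - 479355)/(117444 + (54 + 270)²) = -261243/(117444 + 324²) = -261243/(117444 + 104976) = -261243/222420 = -261243*1/222420 = -87081/74140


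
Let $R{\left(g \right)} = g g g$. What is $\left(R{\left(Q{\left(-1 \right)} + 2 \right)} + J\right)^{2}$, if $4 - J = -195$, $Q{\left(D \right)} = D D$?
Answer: $51076$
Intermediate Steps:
$Q{\left(D \right)} = D^{2}$
$R{\left(g \right)} = g^{3}$ ($R{\left(g \right)} = g^{2} g = g^{3}$)
$J = 199$ ($J = 4 - -195 = 4 + 195 = 199$)
$\left(R{\left(Q{\left(-1 \right)} + 2 \right)} + J\right)^{2} = \left(\left(\left(-1\right)^{2} + 2\right)^{3} + 199\right)^{2} = \left(\left(1 + 2\right)^{3} + 199\right)^{2} = \left(3^{3} + 199\right)^{2} = \left(27 + 199\right)^{2} = 226^{2} = 51076$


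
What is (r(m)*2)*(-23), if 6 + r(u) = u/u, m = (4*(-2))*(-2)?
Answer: 230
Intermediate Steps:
m = 16 (m = -8*(-2) = 16)
r(u) = -5 (r(u) = -6 + u/u = -6 + 1 = -5)
(r(m)*2)*(-23) = -5*2*(-23) = -10*(-23) = 230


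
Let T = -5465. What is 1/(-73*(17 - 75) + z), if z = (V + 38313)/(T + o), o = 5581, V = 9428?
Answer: 116/538885 ≈ 0.00021526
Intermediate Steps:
z = 47741/116 (z = (9428 + 38313)/(-5465 + 5581) = 47741/116 ≈ 411.56)
1/(-73*(17 - 75) + z) = 1/(-73*(17 - 75) + 47741/116) = 1/(-73*(-58) + 47741/116) = 1/(4234 + 47741/116) = 1/(538885/116) = 116/538885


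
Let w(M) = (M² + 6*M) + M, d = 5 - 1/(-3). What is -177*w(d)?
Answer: -34928/3 ≈ -11643.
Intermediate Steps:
d = 16/3 (d = 5 - 1*(-⅓) = 5 + ⅓ = 16/3 ≈ 5.3333)
w(M) = M² + 7*M
-177*w(d) = -177*16*(7 + 16/3)/3 = -177*(16/3)*(37/3) = -177*592/9 = -1*34928/3 = -34928/3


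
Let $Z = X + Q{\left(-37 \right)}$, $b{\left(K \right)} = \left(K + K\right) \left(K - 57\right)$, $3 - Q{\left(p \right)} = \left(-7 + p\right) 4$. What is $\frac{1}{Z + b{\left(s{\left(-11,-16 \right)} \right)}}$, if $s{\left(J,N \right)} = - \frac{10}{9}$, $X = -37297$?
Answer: $- \frac{81}{2996098} \approx -2.7035 \cdot 10^{-5}$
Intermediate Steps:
$Q{\left(p \right)} = 31 - 4 p$ ($Q{\left(p \right)} = 3 - \left(-7 + p\right) 4 = 3 - \left(-28 + 4 p\right) = 31 - 4 p$)
$s{\left(J,N \right)} = - \frac{10}{9}$ ($s{\left(J,N \right)} = \left(-10\right) \frac{1}{9} = - \frac{10}{9}$)
$b{\left(K \right)} = 2 K \left(-57 + K\right)$
$Z = -37118$ ($Z = -37297 + \left(31 - -148\right) = -37297 + \left(31 + 148\right) = -37297 + 179 = -37118$)
$\frac{1}{Z + b{\left(s{\left(-11,-16 \right)} \right)}} = \frac{1}{-37118 + 2 \left(- \frac{10}{9}\right) \left(-57 - \frac{10}{9}\right)} = \frac{1}{-37118 + 2 \left(- \frac{10}{9}\right) \left(- \frac{523}{9}\right)} = \frac{1}{-37118 + \frac{10460}{81}} = \frac{1}{- \frac{2996098}{81}} = - \frac{81}{2996098}$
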